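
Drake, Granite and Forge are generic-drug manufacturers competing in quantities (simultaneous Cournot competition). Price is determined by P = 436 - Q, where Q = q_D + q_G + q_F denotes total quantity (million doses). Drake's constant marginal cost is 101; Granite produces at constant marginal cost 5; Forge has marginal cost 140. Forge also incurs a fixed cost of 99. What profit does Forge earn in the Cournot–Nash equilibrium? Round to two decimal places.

831.25

Drake's profit: π_D = (436 - Q)q_D - (101q_D). Setting ∂π_D/∂q_D = 0: 335 - 2q_D - (q_G + q_F) = 0.
Granite's profit: π_G = (436 - Q)q_G - (5q_G). Setting ∂π_G/∂q_G = 0: 431 - 2q_G - (q_D + q_F) = 0.
Forge's first-order condition: 296 - 2q_F - (q_D + q_G) = 0.
Adding the 3 first-order conditions: 1062 − 4Q = 0, so Q = 531/2.
Back-substituting: q_D = (335 − 531/2) = 139/2, q_G = (431 − 531/2) = 331/2, q_F = (296 − 531/2) = 61/2.
Price P = 436 - 531/2 = 341/2.
Forge's profit: (341/2 - 140)·(61/2) - 99 = 831.2500.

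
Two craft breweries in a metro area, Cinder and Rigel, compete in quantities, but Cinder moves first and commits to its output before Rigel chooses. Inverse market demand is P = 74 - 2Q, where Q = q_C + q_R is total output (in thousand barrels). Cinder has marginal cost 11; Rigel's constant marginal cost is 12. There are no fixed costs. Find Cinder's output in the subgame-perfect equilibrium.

Solve by backward induction. Given q_C, the follower Rigel maximises π_R = (74 - 2q_C - 2q_R)q_R - 12q_R.
∂π_R/∂q_R = 62 - 2q_C - 4q_R = 0 gives the reaction function q_R = (62 - 2q_C)/4.
The leader anticipates this reaction. Substituting into P = 74 - 2Q gives P = 43 - q_C, so π_C = (43 - q_C)q_C - 11q_C.
The leader's first-order condition 32 - 2q_C = 0 yields q_C = 16.
Then q_R = (62 - 2·16)/4 = 15/2.

16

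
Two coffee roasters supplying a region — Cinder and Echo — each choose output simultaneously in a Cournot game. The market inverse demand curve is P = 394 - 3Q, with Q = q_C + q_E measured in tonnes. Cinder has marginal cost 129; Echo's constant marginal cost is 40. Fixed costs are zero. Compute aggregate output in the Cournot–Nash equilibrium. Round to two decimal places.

68.78

Cinder's profit: π_C = (394 - 3Q)q_C - (129q_C). Setting ∂π_C/∂q_C = 0: 265 - 6q_C - 3(q_E) = 0.
Echo's first-order condition: 354 - 6q_E - 3(q_C) = 0.
So q_C = (265 - 3q_E)/6 and q_E = (354 - 3q_C)/6.
Substituting one into the other gives q_C = 176/9 and q_E = 443/9.
Total output Q = 176/9 + 443/9 = 619/9.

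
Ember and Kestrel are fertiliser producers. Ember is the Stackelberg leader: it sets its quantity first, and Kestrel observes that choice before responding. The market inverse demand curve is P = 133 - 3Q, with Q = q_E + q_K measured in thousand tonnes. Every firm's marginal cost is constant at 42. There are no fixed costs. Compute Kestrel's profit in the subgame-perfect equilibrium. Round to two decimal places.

172.52

The follower Kestrel best-responds to any q_E: π_K = (133 - 3Q)q_K - 42q_K.
Setting the follower's marginal profit to zero, 91 - 3q_E - 6q_K = 0, i.e. q_K = (91 - 3q_E)/6.
The leader anticipates this reaction. Substituting into P = 133 - 3Q gives P = 175/2 - (3/2)q_E, so π_E = (175/2 - (3/2)q_E)q_E - 42q_E.
Leader FOC: 91/2 - 3q_E = 0, so q_E = 91/6.
Then q_K = (91 - 3·(91/6))/6 = 91/12.
Price P = 133 - 3·(91/4) = 259/4.
Kestrel's profit: (259/4 - 42)·(91/12) = 172.5208.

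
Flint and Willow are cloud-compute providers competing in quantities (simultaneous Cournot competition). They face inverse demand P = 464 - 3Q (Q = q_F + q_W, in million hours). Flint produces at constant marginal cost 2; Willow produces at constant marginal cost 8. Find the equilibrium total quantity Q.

Flint's profit: π_F = (464 - 3Q)q_F - (2q_F). Setting ∂π_F/∂q_F = 0: 462 - 6q_F - 3(q_W) = 0.
Willow's profit: π_W = (464 - 3Q)q_W - (8q_W). Setting ∂π_W/∂q_W = 0: 456 - 6q_W - 3(q_F) = 0.
So q_F = (462 - 3q_W)/6 and q_W = (456 - 3q_F)/6.
Solving the pair: q_F = 52, q_W = 50.
Total output Q = 52 + 50 = 102.

102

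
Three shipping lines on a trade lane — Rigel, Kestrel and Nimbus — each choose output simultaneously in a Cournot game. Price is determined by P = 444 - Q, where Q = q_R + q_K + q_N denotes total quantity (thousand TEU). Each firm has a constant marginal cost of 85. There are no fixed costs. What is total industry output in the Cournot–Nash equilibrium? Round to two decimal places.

A representative firm's profit is π_i = q_i(444 - Q) - 85q_i.
Setting ∂π_i/∂q_i = 0 with rivals' quantities fixed: 359 - 2q_i - Σ_{j≠i} q_j = 0.
With identical firms every q_j equals q_i, so Σ_{j≠i} q_j = 2q_i and 359 = 4q_i, giving q_i = 359/4.
Total output Q = 359/4 + 359/4 + 359/4 = 1077/4.

269.25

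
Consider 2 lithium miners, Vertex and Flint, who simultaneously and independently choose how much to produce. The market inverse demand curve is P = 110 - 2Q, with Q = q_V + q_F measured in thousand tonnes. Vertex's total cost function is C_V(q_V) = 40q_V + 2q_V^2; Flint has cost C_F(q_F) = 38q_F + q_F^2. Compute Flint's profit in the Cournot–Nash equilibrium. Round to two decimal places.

Vertex's profit: π_V = (110 - 2Q)q_V - (40q_V + 2q_V²). Setting ∂π_V/∂q_V = 0: 70 - 8q_V - 2(q_F) = 0.
Flint's profit: π_F = (110 - 2Q)q_F - (38q_F + q_F²). Setting ∂π_F/∂q_F = 0: 72 - 6q_F - 2(q_V) = 0.
Best responses: q_V = (70 - 2q_F)/8, q_F = (72 - 2q_V)/6.
Solving the pair: q_V = 69/11, q_F = 109/11.
Price P = 110 - 2·(178/11) = 854/11.
Flint's profit: (854/11)·(109/11) - 38·(109/11) - (109/11)² = 294.5702.

294.57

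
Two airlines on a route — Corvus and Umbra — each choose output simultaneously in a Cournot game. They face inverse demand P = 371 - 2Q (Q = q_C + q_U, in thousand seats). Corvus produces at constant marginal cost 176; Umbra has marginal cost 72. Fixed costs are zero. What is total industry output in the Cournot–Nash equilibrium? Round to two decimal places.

Corvus's profit: π_C = (371 - 2Q)q_C - (176q_C). Setting ∂π_C/∂q_C = 0: 195 - 4q_C - 2(q_U) = 0.
Umbra's profit: π_U = (371 - 2Q)q_U - (72q_U). Setting ∂π_U/∂q_U = 0: 299 - 4q_U - 2(q_C) = 0.
Best responses: q_C = (195 - 2q_U)/4, q_U = (299 - 2q_C)/4.
Substituting one into the other gives q_C = 91/6 and q_U = 403/6.
Total output Q = 91/6 + 403/6 = 247/3.

82.33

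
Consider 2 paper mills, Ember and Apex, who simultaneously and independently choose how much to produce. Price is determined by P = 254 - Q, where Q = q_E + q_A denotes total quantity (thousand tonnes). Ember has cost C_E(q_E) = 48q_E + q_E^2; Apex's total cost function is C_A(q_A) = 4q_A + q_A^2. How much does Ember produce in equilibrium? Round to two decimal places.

38.27

Ember's profit: π_E = (254 - Q)q_E - (48q_E + q_E²). Setting ∂π_E/∂q_E = 0: 206 - 4q_E - (q_A) = 0.
Apex's profit: π_A = (254 - Q)q_A - (4q_A + q_A²). Setting ∂π_A/∂q_A = 0: 250 - 4q_A - (q_E) = 0.
Rearranging gives the reaction functions q_E = (206 - q_A)/4 and q_A = (250 - q_E)/4.
Solving the pair: q_E = 574/15, q_A = 794/15.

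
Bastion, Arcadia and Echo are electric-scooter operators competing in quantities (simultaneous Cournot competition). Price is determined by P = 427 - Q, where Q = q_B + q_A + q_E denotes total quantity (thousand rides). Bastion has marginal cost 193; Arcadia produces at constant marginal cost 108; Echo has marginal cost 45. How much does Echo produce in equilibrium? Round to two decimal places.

148.25

Bastion's profit: π_B = (427 - Q)q_B - (193q_B). Setting ∂π_B/∂q_B = 0: 234 - 2q_B - (q_A + q_E) = 0.
Arcadia's first-order condition: 319 - 2q_A - (q_B + q_E) = 0.
Echo's first-order condition: 382 - 2q_E - (q_B + q_A) = 0.
Adding the 3 first-order conditions: 935 − 4Q = 0, so Q = 935/4.
Back-substituting: q_B = (234 − 935/4) = 1/4, q_A = (319 − 935/4) = 341/4, q_E = (382 − 935/4) = 593/4.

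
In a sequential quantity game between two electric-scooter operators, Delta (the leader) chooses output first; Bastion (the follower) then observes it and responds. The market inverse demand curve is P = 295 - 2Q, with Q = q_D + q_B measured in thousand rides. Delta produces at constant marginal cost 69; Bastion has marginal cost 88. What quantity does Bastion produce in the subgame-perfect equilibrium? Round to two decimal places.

21.13

The follower Bastion best-responds to any q_D: π_B = (295 - 2Q)q_B - 88q_B.
Setting the follower's marginal profit to zero, 207 - 2q_D - 4q_B = 0, i.e. q_B = (207 - 2q_D)/4.
The leader anticipates this reaction. Substituting into P = 295 - 2Q gives P = 383/2 - q_D, so π_D = (383/2 - q_D)q_D - 69q_D.
The leader's first-order condition 245/2 - 2q_D = 0 yields q_D = 245/4.
Then q_B = (207 - 2·(245/4))/4 = 169/8.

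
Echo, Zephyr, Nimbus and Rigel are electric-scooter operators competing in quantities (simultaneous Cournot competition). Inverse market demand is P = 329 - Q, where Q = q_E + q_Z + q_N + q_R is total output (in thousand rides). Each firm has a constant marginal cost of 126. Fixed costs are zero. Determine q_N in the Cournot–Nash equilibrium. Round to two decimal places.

A representative firm's profit is π_i = q_i(329 - Q) - 126q_i.
First-order condition (treating rivals' output as given): 203 - 2q_i - Σ_{j≠i} q_j = 0.
By symmetry each firm produces the same amount; substituting Σ_{j≠i} q_j = 3q_i yields q_i = 203/5.

40.60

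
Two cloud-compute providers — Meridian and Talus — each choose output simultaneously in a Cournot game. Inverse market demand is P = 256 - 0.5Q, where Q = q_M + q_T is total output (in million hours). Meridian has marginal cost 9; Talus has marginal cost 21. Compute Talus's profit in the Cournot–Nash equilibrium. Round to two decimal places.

11050.89

Meridian's profit: π_M = (256 - 0.5Q)q_M - (9q_M). Setting ∂π_M/∂q_M = 0: 247 - q_M - (1/2)(q_T) = 0.
Talus's first-order condition: 235 - q_T - (1/2)(q_M) = 0.
Rearranging gives the reaction functions q_M = (247 - (1/2)q_T) and q_T = (235 - (1/2)q_M).
Substituting one into the other gives q_M = 518/3 and q_T = 446/3.
Price P = 256 - (1/2)·(964/3) = 286/3.
Talus's profit: (286/3 - 21)·(446/3) = 11050.8889.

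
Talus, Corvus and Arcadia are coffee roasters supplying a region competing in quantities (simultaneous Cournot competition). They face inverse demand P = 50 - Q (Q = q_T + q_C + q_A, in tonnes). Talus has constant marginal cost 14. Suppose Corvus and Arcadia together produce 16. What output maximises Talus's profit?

10

With rivals' combined output fixed at 16, Talus's profit is π_T = (50 - 16 - q_T)q_T - (14q_T) = (34 - q_T)q_T - (14q_T).
∂π_T/∂q_T = 20 - 2q_T = 0, so q_T = 10.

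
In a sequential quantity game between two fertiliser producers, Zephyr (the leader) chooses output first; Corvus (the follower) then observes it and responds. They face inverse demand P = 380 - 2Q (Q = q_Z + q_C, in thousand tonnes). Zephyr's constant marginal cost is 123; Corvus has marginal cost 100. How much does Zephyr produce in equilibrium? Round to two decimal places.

58.50

Solve by backward induction. Given q_Z, the follower Corvus maximises π_C = (380 - 2q_Z - 2q_C)q_C - 100q_C.
Setting the follower's marginal profit to zero, 280 - 2q_Z - 4q_C = 0, i.e. q_C = (280 - 2q_Z)/4.
Zephyr substitutes q_C(q_Z) into its own profit: π_Z = q_Z(380 - 2q_Z - (280 - 2q_Z)/2) - 123q_Z = (240 - q_Z)q_Z - 123q_Z.
Maximising: ∂π_Z/∂q_Z = 117 - 2q_Z = 0, giving q_Z = 117/2.
Then q_C = (280 - 2·(117/2))/4 = 163/4.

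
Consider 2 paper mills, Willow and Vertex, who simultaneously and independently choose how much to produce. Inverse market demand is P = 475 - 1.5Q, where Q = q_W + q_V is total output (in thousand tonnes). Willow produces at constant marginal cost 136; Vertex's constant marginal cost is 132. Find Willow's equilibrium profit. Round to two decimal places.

Willow's profit: π_W = (475 - 1.5Q)q_W - (136q_W). Setting ∂π_W/∂q_W = 0: 339 - 3q_W - (3/2)(q_V) = 0.
Vertex's profit: π_V = (475 - 1.5Q)q_V - (132q_V). Setting ∂π_V/∂q_V = 0: 343 - 3q_V - (3/2)(q_W) = 0.
Best responses: q_W = (339 - (3/2)q_V)/3, q_V = (343 - (3/2)q_W)/3.
Solving the pair: q_W = 670/9, q_V = 694/9.
Price P = 475 - (3/2)·(1364/9) = 743/3.
Willow's profit: (743/3 - 136)·(670/9) = 8312.9630.

8312.96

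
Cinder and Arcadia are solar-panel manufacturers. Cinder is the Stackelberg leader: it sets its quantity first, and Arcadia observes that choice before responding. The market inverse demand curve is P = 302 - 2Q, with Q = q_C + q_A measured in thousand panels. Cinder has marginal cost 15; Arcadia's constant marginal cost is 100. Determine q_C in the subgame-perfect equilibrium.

The follower Arcadia best-responds to any q_C: π_A = (302 - 2Q)q_A - 100q_A.
∂π_A/∂q_A = 202 - 2q_C - 4q_A = 0 gives the reaction function q_A = (202 - 2q_C)/4.
Cinder substitutes q_A(q_C) into its own profit: π_C = q_C(302 - 2q_C - (202 - 2q_C)/2) - 15q_C = (201 - q_C)q_C - 15q_C.
The leader's first-order condition 186 - 2q_C = 0 yields q_C = 93.
Then q_A = (202 - 2·93)/4 = 4.

93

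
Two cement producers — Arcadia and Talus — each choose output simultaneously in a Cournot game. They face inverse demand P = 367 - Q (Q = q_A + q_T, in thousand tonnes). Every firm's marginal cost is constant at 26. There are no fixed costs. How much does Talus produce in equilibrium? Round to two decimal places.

A representative firm's profit is π_i = q_i(367 - Q) - 26q_i.
Setting ∂π_i/∂q_i = 0 with rivals' quantities fixed: 341 - 2q_i - q_j = 0.
By symmetry each firm produces the same amount; substituting q_j = q_i yields q_i = 341/3.

113.67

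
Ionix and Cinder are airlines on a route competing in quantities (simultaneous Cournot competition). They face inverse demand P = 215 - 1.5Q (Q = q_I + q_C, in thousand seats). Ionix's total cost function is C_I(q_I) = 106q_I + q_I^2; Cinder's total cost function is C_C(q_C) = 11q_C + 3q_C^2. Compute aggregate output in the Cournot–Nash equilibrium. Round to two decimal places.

Ionix's profit: π_I = (215 - 1.5Q)q_I - (106q_I + q_I²). Setting ∂π_I/∂q_I = 0: 109 - 5q_I - (3/2)(q_C) = 0.
Cinder's profit: π_C = (215 - 1.5Q)q_C - (11q_C + 3q_C²). Setting ∂π_C/∂q_C = 0: 204 - 9q_C - (3/2)(q_I) = 0.
So q_I = (109 - (3/2)q_C)/5 and q_C = (204 - (3/2)q_I)/9.
Substituting one into the other gives q_I = 300/19 and q_C = 1142/57.
Total output Q = 300/19 + 1142/57 = 35.8246.

35.82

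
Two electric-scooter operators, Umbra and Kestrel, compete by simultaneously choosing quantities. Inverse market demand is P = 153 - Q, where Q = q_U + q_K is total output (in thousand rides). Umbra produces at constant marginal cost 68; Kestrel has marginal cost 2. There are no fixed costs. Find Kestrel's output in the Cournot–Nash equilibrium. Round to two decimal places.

72.33

Umbra's profit: π_U = (153 - Q)q_U - (68q_U). Setting ∂π_U/∂q_U = 0: 85 - 2q_U - (q_K) = 0.
Kestrel's first-order condition: 151 - 2q_K - (q_U) = 0.
So q_U = (85 - q_K)/2 and q_K = (151 - q_U)/2.
Solving the pair: q_U = 19/3, q_K = 217/3.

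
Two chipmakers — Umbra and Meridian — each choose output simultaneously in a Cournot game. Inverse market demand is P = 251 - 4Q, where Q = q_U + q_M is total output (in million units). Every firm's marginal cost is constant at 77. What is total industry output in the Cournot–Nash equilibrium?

29

A representative firm's profit is π_i = q_i(251 - 4Q) - 77q_i.
First-order condition (treating rivals' output as given): 174 - 8q_i - 4q_j = 0.
With identical firms every q_j equals q_i, so q_j = q_i and 174 = 12q_i, giving q_i = 29/2.
Total output Q = 29/2 + 29/2 = 29.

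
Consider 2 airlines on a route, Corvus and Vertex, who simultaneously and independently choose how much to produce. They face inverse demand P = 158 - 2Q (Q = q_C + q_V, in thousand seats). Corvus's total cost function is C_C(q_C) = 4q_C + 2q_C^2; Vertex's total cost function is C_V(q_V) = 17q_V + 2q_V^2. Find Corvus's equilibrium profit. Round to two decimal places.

1002.78

Corvus's profit: π_C = (158 - 2Q)q_C - (4q_C + 2q_C²). Setting ∂π_C/∂q_C = 0: 154 - 8q_C - 2(q_V) = 0.
Vertex's first-order condition: 141 - 8q_V - 2(q_C) = 0.
So q_C = (154 - 2q_V)/8 and q_V = (141 - 2q_C)/8.
Substituting one into the other gives q_C = 95/6 and q_V = 41/3.
Price P = 158 - 2·(59/2) = 99.
Corvus's profit: 99·(95/6) - 4·(95/6) - 2(95/6)² = 1002.7778.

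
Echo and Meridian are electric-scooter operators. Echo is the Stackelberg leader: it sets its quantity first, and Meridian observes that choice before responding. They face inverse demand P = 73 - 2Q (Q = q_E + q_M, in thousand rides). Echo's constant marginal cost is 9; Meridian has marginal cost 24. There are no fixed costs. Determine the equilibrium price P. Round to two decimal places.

28.75

Solve by backward induction. Given q_E, the follower Meridian maximises π_M = (73 - 2q_E - 2q_M)q_M - 24q_M.
∂π_M/∂q_M = 49 - 2q_E - 4q_M = 0 gives the reaction function q_M = (49 - 2q_E)/4.
Echo substitutes q_M(q_E) into its own profit: π_E = q_E(73 - 2q_E - (49 - 2q_E)/2) - 9q_E = (97/2 - q_E)q_E - 9q_E.
The leader's first-order condition 79/2 - 2q_E = 0 yields q_E = 79/4.
Then q_M = (49 - 2·(79/4))/4 = 19/8.
Total output Q = 177/8, so price P = 73 - 2·(177/8) = 115/4.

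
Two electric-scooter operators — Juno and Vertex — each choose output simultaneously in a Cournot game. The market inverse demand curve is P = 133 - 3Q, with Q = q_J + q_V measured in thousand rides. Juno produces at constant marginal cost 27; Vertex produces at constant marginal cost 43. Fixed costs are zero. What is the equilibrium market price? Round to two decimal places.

67.67

Juno's profit: π_J = (133 - 3Q)q_J - (27q_J). Setting ∂π_J/∂q_J = 0: 106 - 6q_J - 3(q_V) = 0.
Vertex's profit: π_V = (133 - 3Q)q_V - (43q_V). Setting ∂π_V/∂q_V = 0: 90 - 6q_V - 3(q_J) = 0.
So q_J = (106 - 3q_V)/6 and q_V = (90 - 3q_J)/6.
Substituting one into the other gives q_J = 122/9 and q_V = 74/9.
Total output Q = 196/9, so price P = 133 - 3·(196/9) = 203/3.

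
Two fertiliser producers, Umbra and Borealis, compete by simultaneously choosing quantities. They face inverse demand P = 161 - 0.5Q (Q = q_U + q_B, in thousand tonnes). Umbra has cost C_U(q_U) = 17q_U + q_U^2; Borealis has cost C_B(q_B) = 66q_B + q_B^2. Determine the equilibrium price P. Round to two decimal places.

126.86

Umbra's profit: π_U = (161 - 0.5Q)q_U - (17q_U + q_U²). Setting ∂π_U/∂q_U = 0: 144 - 3q_U - (1/2)(q_B) = 0.
Borealis's first-order condition: 95 - 3q_B - (1/2)(q_U) = 0.
Rearranging gives the reaction functions q_U = (144 - (1/2)q_B)/3 and q_B = (95 - (1/2)q_U)/3.
Substituting one into the other gives q_U = 1538/35 and q_B = 852/35.
Total output Q = 478/7, so price P = 161 - (1/2)·(478/7) = 888/7.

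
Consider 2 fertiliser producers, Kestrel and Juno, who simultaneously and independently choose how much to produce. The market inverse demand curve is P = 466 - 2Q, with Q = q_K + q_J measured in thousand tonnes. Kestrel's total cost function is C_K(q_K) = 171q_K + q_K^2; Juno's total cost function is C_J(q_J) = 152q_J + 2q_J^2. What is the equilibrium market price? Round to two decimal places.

328.45

Kestrel's profit: π_K = (466 - 2Q)q_K - (171q_K + q_K²). Setting ∂π_K/∂q_K = 0: 295 - 6q_K - 2(q_J) = 0.
Juno's first-order condition: 314 - 8q_J - 2(q_K) = 0.
Rearranging gives the reaction functions q_K = (295 - 2q_J)/6 and q_J = (314 - 2q_K)/8.
Solving the pair: q_K = 433/11, q_J = 647/22.
Total output Q = 1513/22, so price P = 466 - 2·(1513/22) = 328.4545.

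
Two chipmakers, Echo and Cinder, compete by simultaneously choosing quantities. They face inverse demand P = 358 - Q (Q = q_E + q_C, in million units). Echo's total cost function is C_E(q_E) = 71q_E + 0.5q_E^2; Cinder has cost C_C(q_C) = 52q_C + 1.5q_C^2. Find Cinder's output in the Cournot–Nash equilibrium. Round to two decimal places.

45.07

Echo's profit: π_E = (358 - Q)q_E - (71q_E + (1/2)q_E²). Setting ∂π_E/∂q_E = 0: 287 - 3q_E - (q_C) = 0.
Cinder's first-order condition: 306 - 5q_C - (q_E) = 0.
So q_E = (287 - q_C)/3 and q_C = (306 - q_E)/5.
Solving the pair: q_E = 1129/14, q_C = 631/14.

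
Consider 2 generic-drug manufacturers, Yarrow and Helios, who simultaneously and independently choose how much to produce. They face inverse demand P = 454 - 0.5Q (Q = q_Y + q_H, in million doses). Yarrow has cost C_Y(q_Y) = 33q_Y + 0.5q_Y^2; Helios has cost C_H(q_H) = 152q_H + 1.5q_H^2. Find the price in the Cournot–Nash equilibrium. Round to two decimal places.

329.71

Yarrow's profit: π_Y = (454 - 0.5Q)q_Y - (33q_Y + (1/2)q_Y²). Setting ∂π_Y/∂q_Y = 0: 421 - 2q_Y - (1/2)(q_H) = 0.
Helios's profit: π_H = (454 - 0.5Q)q_H - (152q_H + (3/2)q_H²). Setting ∂π_H/∂q_H = 0: 302 - 4q_H - (1/2)(q_Y) = 0.
So q_Y = (421 - (1/2)q_H)/2 and q_H = (302 - (1/2)q_Y)/4.
Substituting one into the other gives q_Y = 197.8065 and q_H = 1574/31.
Total output Q = 248.5806, so price P = 454 - (1/2)·248.5806 = 329.7097.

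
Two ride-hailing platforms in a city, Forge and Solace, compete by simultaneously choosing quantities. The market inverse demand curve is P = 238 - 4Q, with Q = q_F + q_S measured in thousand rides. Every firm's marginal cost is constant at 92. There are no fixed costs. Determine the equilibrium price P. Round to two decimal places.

Each firm earns π_i = (238 - 4Q)q_i - 92q_i.
First-order condition (treating rivals' output as given): 146 - 8q_i - 4q_j = 0.
With identical firms every q_j equals q_i, so q_j = q_i and 146 = 12q_i, giving q_i = 73/6.
Total output Q = 73/3, so price P = 238 - 4·(73/3) = 422/3.

140.67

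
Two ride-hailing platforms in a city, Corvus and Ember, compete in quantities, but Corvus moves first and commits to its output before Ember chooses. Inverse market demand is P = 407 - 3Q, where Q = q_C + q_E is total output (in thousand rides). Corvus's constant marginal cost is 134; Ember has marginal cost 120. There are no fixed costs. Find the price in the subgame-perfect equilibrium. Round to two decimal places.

198.75

The follower Ember best-responds to any q_C: π_E = (407 - 3Q)q_E - 120q_E.
∂π_E/∂q_E = 287 - 3q_C - 6q_E = 0 gives the reaction function q_E = (287 - 3q_C)/6.
The leader anticipates this reaction. Substituting into P = 407 - 3Q gives P = 527/2 - (3/2)q_C, so π_C = (527/2 - (3/2)q_C)q_C - 134q_C.
Maximising: ∂π_C/∂q_C = 259/2 - 3q_C = 0, giving q_C = 259/6.
Then q_E = (287 - 3·(259/6))/6 = 105/4.
Total output Q = 833/12, so price P = 407 - 3·(833/12) = 795/4.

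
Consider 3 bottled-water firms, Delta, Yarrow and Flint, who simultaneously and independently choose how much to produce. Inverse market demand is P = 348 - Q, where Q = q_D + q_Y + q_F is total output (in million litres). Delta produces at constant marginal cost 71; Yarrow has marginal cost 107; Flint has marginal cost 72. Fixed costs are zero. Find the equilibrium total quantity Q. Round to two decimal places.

198.50

Delta's profit: π_D = (348 - Q)q_D - (71q_D). Setting ∂π_D/∂q_D = 0: 277 - 2q_D - (q_Y + q_F) = 0.
Yarrow's profit: π_Y = (348 - Q)q_Y - (107q_Y). Setting ∂π_Y/∂q_Y = 0: 241 - 2q_Y - (q_D + q_F) = 0.
Flint's profit: π_F = (348 - Q)q_F - (72q_F). Setting ∂π_F/∂q_F = 0: 276 - 2q_F - (q_D + q_Y) = 0.
Adding the 3 first-order conditions: 794 − 4Q = 0, so Q = 397/2.
Back-substituting: q_D = (277 − 397/2) = 157/2, q_Y = (241 − 397/2) = 85/2, q_F = (276 − 397/2) = 155/2.
Total output Q = 157/2 + 85/2 + 155/2 = 397/2.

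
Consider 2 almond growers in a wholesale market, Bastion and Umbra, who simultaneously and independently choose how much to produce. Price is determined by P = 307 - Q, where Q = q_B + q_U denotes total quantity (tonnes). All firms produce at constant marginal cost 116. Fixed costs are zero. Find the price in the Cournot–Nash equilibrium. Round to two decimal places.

Each firm earns π_i = (307 - Q)q_i - 116q_i.
Setting ∂π_i/∂q_i = 0 with rivals' quantities fixed: 191 - 2q_i - q_j = 0.
By symmetry each firm produces the same amount; substituting q_j = q_i yields q_i = 191/3.
Total output Q = 382/3, so price P = 307 - 382/3 = 539/3.

179.67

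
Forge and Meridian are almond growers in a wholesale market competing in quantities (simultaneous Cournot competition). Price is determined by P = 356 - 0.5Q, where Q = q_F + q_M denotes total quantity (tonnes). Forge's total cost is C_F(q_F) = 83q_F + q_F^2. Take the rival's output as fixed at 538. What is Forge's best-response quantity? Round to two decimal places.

With the rival's output fixed at 538, Forge's profit is π_F = (356 - (1/2)·538 - (1/2)q_F)q_F - (83q_F + q_F²) = (87 - (1/2)q_F)q_F - (83q_F + q_F²).
∂π_F/∂q_F = 4 - 3q_F = 0, so q_F = 4/3.

1.33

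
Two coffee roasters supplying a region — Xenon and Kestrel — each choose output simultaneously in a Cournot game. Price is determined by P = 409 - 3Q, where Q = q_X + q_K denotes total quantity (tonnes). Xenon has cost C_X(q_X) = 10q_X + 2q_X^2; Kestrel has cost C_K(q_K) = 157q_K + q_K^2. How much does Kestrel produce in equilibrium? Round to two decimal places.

Xenon's profit: π_X = (409 - 3Q)q_X - (10q_X + 2q_X²). Setting ∂π_X/∂q_X = 0: 399 - 10q_X - 3(q_K) = 0.
Kestrel's profit: π_K = (409 - 3Q)q_K - (157q_K + q_K²). Setting ∂π_K/∂q_K = 0: 252 - 8q_K - 3(q_X) = 0.
Rearranging gives the reaction functions q_X = (399 - 3q_K)/10 and q_K = (252 - 3q_X)/8.
Solving the pair: q_X = 34.3099, q_K = 1323/71.

18.63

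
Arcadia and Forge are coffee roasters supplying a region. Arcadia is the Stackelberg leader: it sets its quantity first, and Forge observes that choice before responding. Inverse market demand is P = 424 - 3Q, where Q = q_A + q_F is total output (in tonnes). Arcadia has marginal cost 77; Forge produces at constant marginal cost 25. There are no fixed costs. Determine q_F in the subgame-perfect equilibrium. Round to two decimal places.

Solve by backward induction. Given q_A, the follower Forge maximises π_F = (424 - 3q_A - 3q_F)q_F - 25q_F.
Follower FOC: 399 - 3q_A - 6q_F = 0, so q_F(q_A) = (399 - 3q_A)/6.
Arcadia substitutes q_F(q_A) into its own profit: π_A = q_A(424 - 3q_A - (399 - 3q_A)/2) - 77q_A = (449/2 - (3/2)q_A)q_A - 77q_A.
The leader's first-order condition 295/2 - 3q_A = 0 yields q_A = 295/6.
Then q_F = (399 - 3·(295/6))/6 = 503/12.

41.92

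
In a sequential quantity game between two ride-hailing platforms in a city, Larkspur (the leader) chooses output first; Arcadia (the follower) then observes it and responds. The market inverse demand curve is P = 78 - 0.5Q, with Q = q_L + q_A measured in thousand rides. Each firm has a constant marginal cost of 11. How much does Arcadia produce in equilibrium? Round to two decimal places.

Solve by backward induction. Given q_L, the follower Arcadia maximises π_A = (78 - (1/2)q_L - (1/2)q_A)q_A - 11q_A.
∂π_A/∂q_A = 67 - (1/2)q_L - q_A = 0 gives the reaction function q_A = (67 - (1/2)q_L).
The leader anticipates this reaction. Substituting into P = 78 - 0.5Q gives P = 89/2 - (1/4)q_L, so π_L = (89/2 - (1/4)q_L)q_L - 11q_L.
Maximising: ∂π_L/∂q_L = 67/2 - (1/2)q_L = 0, giving q_L = 67.
Then q_A = (67 - (1/2)·67) = 67/2.

33.50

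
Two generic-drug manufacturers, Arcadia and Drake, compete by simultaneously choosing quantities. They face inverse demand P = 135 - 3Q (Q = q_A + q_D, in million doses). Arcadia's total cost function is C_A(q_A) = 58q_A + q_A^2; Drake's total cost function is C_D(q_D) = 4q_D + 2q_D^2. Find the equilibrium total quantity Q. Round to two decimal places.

16.82

Arcadia's profit: π_A = (135 - 3Q)q_A - (58q_A + q_A²). Setting ∂π_A/∂q_A = 0: 77 - 8q_A - 3(q_D) = 0.
Drake's profit: π_D = (135 - 3Q)q_D - (4q_D + 2q_D²). Setting ∂π_D/∂q_D = 0: 131 - 10q_D - 3(q_A) = 0.
Rearranging gives the reaction functions q_A = (77 - 3q_D)/8 and q_D = (131 - 3q_A)/10.
Substituting one into the other gives q_A = 377/71 and q_D = 817/71.
Total output Q = 377/71 + 817/71 = 1194/71.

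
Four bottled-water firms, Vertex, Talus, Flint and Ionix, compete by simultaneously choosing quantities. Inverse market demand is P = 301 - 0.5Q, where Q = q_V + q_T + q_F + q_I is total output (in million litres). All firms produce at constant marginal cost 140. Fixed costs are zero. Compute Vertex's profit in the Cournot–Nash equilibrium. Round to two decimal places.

A representative firm's profit is π_i = q_i(301 - 0.5Q) - 140q_i.
Setting ∂π_i/∂q_i = 0 with rivals' quantities fixed: 161 - q_i - (1/2)·Σ_{j≠i} q_j = 0.
With identical firms every q_j equals q_i, so Σ_{j≠i} q_j = 3q_i and 161 = (5/2)q_i, giving q_i = 322/5.
Price P = 301 - (1/2)·(1288/5) = 861/5.
Vertex's profit: (861/5 - 140)·(322/5) = 2073.6800.

2073.68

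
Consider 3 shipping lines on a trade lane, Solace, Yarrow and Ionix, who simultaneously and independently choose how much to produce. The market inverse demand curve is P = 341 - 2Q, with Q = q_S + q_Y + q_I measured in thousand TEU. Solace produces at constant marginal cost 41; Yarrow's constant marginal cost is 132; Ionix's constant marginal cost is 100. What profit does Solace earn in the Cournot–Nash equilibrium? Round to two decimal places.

6328.13

Solace's profit: π_S = (341 - 2Q)q_S - (41q_S). Setting ∂π_S/∂q_S = 0: 300 - 4q_S - 2(q_Y + q_I) = 0.
Yarrow's profit: π_Y = (341 - 2Q)q_Y - (132q_Y). Setting ∂π_Y/∂q_Y = 0: 209 - 4q_Y - 2(q_S + q_I) = 0.
Ionix's first-order condition: 241 - 4q_I - 2(q_S + q_Y) = 0.
Adding the 3 first-order conditions: 750 − 8Q = 0, so Q = 375/4.
Back-substituting: q_S = (300 − 375/2)/2 = 225/4, q_Y = (209 − 375/2)/2 = 43/4, q_I = (241 − 375/2)/2 = 107/4.
Price P = 341 - 2·(375/4) = 307/2.
Solace's profit: (307/2 - 41)·(225/4) = 6328.1250.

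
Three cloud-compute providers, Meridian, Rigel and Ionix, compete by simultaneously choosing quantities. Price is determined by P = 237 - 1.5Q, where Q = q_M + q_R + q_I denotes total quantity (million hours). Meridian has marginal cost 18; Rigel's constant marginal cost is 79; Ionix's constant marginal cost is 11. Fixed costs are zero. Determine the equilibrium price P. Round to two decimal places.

86.25

Meridian's profit: π_M = (237 - 1.5Q)q_M - (18q_M). Setting ∂π_M/∂q_M = 0: 219 - 3q_M - (3/2)(q_R + q_I) = 0.
Rigel's first-order condition: 158 - 3q_R - (3/2)(q_M + q_I) = 0.
Ionix's profit: π_I = (237 - 1.5Q)q_I - (11q_I). Setting ∂π_I/∂q_I = 0: 226 - 3q_I - (3/2)(q_M + q_R) = 0.
Adding the 3 conditions: 603 − 3Q − 3Q = 0, i.e. Q = 201/2.
Back-substituting: q_M = (219 − 603/4)/(3/2) = 91/2, q_R = (158 − 603/4)/(3/2) = 29/6, q_I = (226 − 603/4)/(3/2) = 301/6.
Total output Q = 201/2, so price P = 237 - (3/2)·(201/2) = 345/4.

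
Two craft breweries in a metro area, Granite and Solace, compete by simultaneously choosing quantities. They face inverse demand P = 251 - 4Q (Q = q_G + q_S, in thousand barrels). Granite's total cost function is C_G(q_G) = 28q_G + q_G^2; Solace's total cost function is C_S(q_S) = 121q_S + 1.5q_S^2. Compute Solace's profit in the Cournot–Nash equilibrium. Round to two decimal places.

103.62

Granite's profit: π_G = (251 - 4Q)q_G - (28q_G + q_G²). Setting ∂π_G/∂q_G = 0: 223 - 10q_G - 4(q_S) = 0.
Solace's first-order condition: 130 - 11q_S - 4(q_G) = 0.
So q_G = (223 - 4q_S)/10 and q_S = (130 - 4q_G)/11.
Solving the pair: q_G = 1933/94, q_S = 204/47.
Price P = 251 - 4·24.9043 = 151.3830.
Solace's profit: 151.3830·(204/47) - 121·(204/47) - (3/2)(204/47)² = 103.6161.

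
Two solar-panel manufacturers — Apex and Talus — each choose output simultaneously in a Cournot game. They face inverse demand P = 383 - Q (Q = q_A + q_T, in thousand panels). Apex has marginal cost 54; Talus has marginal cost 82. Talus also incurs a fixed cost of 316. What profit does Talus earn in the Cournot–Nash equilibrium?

Apex's profit: π_A = (383 - Q)q_A - (54q_A). Setting ∂π_A/∂q_A = 0: 329 - 2q_A - (q_T) = 0.
Talus's profit: π_T = (383 - Q)q_T - (82q_T). Setting ∂π_T/∂q_T = 0: 301 - 2q_T - (q_A) = 0.
Best responses: q_A = (329 - q_T)/2, q_T = (301 - q_A)/2.
Solving the pair: q_A = 119, q_T = 91.
Price P = 383 - 210 = 173.
Talus's profit: (173 - 82)·91 - 316 = 7965.

7965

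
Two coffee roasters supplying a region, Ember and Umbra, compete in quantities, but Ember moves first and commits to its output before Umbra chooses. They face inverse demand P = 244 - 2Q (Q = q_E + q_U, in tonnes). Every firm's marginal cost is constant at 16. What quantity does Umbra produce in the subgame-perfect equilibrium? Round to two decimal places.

28.50

Solve by backward induction. Given q_E, the follower Umbra maximises π_U = (244 - 2q_E - 2q_U)q_U - 16q_U.
Setting the follower's marginal profit to zero, 228 - 2q_E - 4q_U = 0, i.e. q_U = (228 - 2q_E)/4.
Ember substitutes q_U(q_E) into its own profit: π_E = q_E(244 - 2q_E - (228 - 2q_E)/2) - 16q_E = (130 - q_E)q_E - 16q_E.
Maximising: ∂π_E/∂q_E = 114 - 2q_E = 0, giving q_E = 57.
Then q_U = (228 - 2·57)/4 = 57/2.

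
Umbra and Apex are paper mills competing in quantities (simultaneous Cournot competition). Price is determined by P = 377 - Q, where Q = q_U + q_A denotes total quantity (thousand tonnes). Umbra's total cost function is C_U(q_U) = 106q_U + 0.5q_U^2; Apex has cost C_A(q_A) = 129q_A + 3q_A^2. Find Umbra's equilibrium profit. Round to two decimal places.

Umbra's profit: π_U = (377 - Q)q_U - (106q_U + (1/2)q_U²). Setting ∂π_U/∂q_U = 0: 271 - 3q_U - (q_A) = 0.
Apex's profit: π_A = (377 - Q)q_A - (129q_A + 3q_A²). Setting ∂π_A/∂q_A = 0: 248 - 8q_A - (q_U) = 0.
So q_U = (271 - q_A)/3 and q_A = (248 - q_U)/8.
Solving the pair: q_U = 1920/23, q_A = 473/23.
Price P = 377 - 104.0435 = 272.9565.
Umbra's profit: 272.9565·(1920/23) - 106·(1920/23) - (1/2)(1920/23)² = 10452.9301.

10452.93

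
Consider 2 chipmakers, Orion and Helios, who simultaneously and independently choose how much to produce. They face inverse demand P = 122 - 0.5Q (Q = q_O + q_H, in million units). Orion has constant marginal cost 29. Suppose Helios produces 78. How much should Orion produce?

With the rival's output fixed at 78, Orion's profit is π_O = (122 - (1/2)·78 - (1/2)q_O)q_O - (29q_O) = (83 - (1/2)q_O)q_O - (29q_O).
∂π_O/∂q_O = 54 - q_O = 0, so q_O = 54.

54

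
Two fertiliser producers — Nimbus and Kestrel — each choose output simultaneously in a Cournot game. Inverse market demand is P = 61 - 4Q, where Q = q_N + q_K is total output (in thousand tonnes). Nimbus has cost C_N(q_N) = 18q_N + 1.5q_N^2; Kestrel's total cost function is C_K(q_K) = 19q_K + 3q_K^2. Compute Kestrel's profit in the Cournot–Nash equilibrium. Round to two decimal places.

30.91

Nimbus's profit: π_N = (61 - 4Q)q_N - (18q_N + (3/2)q_N²). Setting ∂π_N/∂q_N = 0: 43 - 11q_N - 4(q_K) = 0.
Kestrel's first-order condition: 42 - 14q_K - 4(q_N) = 0.
So q_N = (43 - 4q_K)/11 and q_K = (42 - 4q_N)/14.
Substituting one into the other gives q_N = 217/69 and q_K = 145/69.
Price P = 61 - 4·(362/69) = 40.0145.
Kestrel's profit: 40.0145·(145/69) - 19·(145/69) - 3(145/69)² = 30.9126.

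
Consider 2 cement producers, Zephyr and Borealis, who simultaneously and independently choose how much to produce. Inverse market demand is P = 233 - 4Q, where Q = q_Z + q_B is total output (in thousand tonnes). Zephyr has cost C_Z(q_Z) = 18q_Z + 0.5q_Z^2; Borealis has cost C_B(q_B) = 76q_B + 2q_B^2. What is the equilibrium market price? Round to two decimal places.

Zephyr's profit: π_Z = (233 - 4Q)q_Z - (18q_Z + (1/2)q_Z²). Setting ∂π_Z/∂q_Z = 0: 215 - 9q_Z - 4(q_B) = 0.
Borealis's first-order condition: 157 - 12q_B - 4(q_Z) = 0.
Best responses: q_Z = (215 - 4q_B)/9, q_B = (157 - 4q_Z)/12.
Substituting one into the other gives q_Z = 488/23 and q_B = 553/92.
Total output Q = 27.2283, so price P = 233 - 4·27.2283 = 124.0870.

124.09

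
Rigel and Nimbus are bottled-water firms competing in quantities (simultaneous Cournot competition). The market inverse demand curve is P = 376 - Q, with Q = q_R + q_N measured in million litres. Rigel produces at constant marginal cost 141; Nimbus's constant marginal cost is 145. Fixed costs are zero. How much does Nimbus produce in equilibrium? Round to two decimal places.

Rigel's profit: π_R = (376 - Q)q_R - (141q_R). Setting ∂π_R/∂q_R = 0: 235 - 2q_R - (q_N) = 0.
Nimbus's first-order condition: 231 - 2q_N - (q_R) = 0.
So q_R = (235 - q_N)/2 and q_N = (231 - q_R)/2.
Substituting one into the other gives q_R = 239/3 and q_N = 227/3.

75.67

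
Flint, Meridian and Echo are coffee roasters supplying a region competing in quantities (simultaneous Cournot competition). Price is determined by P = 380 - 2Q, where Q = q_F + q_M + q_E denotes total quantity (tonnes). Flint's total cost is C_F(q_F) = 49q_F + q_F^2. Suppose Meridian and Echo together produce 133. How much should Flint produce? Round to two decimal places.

10.83

With rivals' combined output fixed at 133, Flint's profit is π_F = (380 - 2·133 - 2q_F)q_F - (49q_F + q_F²) = (114 - 2q_F)q_F - (49q_F + q_F²).
∂π_F/∂q_F = 65 - 6q_F = 0, so q_F = 65/6.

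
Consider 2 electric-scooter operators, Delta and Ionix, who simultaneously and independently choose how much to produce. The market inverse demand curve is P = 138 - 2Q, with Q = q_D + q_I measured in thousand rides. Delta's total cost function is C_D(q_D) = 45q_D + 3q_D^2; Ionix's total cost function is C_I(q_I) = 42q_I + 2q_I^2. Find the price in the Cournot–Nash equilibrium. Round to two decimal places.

Delta's profit: π_D = (138 - 2Q)q_D - (45q_D + 3q_D²). Setting ∂π_D/∂q_D = 0: 93 - 10q_D - 2(q_I) = 0.
Ionix's first-order condition: 96 - 8q_I - 2(q_D) = 0.
Best responses: q_D = (93 - 2q_I)/10, q_I = (96 - 2q_D)/8.
Substituting one into the other gives q_D = 138/19 and q_I = 387/38.
Total output Q = 663/38, so price P = 138 - 2·(663/38) = 1959/19.

103.11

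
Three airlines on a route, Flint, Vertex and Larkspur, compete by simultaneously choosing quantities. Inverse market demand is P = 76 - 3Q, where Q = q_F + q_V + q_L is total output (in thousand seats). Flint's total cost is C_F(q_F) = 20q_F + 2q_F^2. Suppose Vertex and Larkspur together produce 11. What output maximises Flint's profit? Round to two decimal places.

2.30

With rivals' combined output fixed at 11, Flint's profit is π_F = (76 - 3·11 - 3q_F)q_F - (20q_F + 2q_F²) = (43 - 3q_F)q_F - (20q_F + 2q_F²).
∂π_F/∂q_F = 23 - 10q_F = 0, so q_F = 23/10.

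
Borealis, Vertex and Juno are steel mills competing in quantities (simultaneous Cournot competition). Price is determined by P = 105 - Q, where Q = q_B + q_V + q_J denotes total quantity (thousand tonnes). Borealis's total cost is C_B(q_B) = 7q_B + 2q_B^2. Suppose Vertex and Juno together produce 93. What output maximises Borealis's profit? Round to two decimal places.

0.83

With rivals' combined output fixed at 93, Borealis's profit is π_B = (105 - 93 - q_B)q_B - (7q_B + 2q_B²) = (12 - q_B)q_B - (7q_B + 2q_B²).
∂π_B/∂q_B = 5 - 6q_B = 0, so q_B = 5/6.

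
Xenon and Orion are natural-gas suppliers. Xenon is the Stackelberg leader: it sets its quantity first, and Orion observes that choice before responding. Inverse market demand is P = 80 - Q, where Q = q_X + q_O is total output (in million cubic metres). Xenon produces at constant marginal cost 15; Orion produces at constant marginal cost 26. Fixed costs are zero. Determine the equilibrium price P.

Solve by backward induction. Given q_X, the follower Orion maximises π_O = (80 - q_X - q_O)q_O - 26q_O.
Follower FOC: 54 - q_X - 2q_O = 0, so q_O(q_X) = (54 - q_X)/2.
The leader anticipates this reaction. Substituting into P = 80 - Q gives P = 53 - (1/2)q_X, so π_X = (53 - (1/2)q_X)q_X - 15q_X.
Leader FOC: 38 - q_X = 0, so q_X = 38.
Then q_O = (54 - 38)/2 = 8.
Total output Q = 46, so price P = 80 - 46 = 34.

34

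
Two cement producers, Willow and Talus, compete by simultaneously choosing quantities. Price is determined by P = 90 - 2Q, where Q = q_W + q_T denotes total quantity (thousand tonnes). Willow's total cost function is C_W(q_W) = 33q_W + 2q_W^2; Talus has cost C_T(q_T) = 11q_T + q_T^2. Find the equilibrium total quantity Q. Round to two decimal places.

Willow's profit: π_W = (90 - 2Q)q_W - (33q_W + 2q_W²). Setting ∂π_W/∂q_W = 0: 57 - 8q_W - 2(q_T) = 0.
Talus's profit: π_T = (90 - 2Q)q_T - (11q_T + q_T²). Setting ∂π_T/∂q_T = 0: 79 - 6q_T - 2(q_W) = 0.
So q_W = (57 - 2q_T)/8 and q_T = (79 - 2q_W)/6.
Solving the pair: q_W = 46/11, q_T = 259/22.
Total output Q = 46/11 + 259/22 = 351/22.

15.95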